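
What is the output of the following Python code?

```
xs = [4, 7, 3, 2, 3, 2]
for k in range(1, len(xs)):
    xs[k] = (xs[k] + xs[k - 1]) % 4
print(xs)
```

[4, 3, 2, 0, 3, 1]

k=1: xs[1] = (7+4)%4 = 3 → [4, 3, 3, 2, 3, 2]
k=2: xs[2] = (3+3)%4 = 2 → [4, 3, 2, 2, 3, 2]
k=3: xs[3] = (2+2)%4 = 0 → [4, 3, 2, 0, 3, 2]
k=4: xs[4] = (3+0)%4 = 3 → [4, 3, 2, 0, 3, 2]
k=5: xs[5] = (2+3)%4 = 1 → [4, 3, 2, 0, 3, 1]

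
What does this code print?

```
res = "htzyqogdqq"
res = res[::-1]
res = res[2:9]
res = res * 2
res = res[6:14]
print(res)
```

reverse → 'qqdgoqyzth'
slice [2:9] → 'dgoqyzt'
repeat ×2 → 'dgoqyztdgoqyzt'
slice [6:14] → 'tdgoqyzt'

tdgoqyzt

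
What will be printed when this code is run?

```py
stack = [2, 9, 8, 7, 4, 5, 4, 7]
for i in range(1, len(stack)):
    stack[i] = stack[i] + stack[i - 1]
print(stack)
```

i=1: stack[1] = 9+2 = 11 → [2, 11, 8, 7, 4, 5, 4, 7]
i=2: stack[2] = 8+11 = 19 → [2, 11, 19, 7, 4, 5, 4, 7]
i=3: stack[3] = 7+19 = 26 → [2, 11, 19, 26, 4, 5, 4, 7]
i=4: stack[4] = 4+26 = 30 → [2, 11, 19, 26, 30, 5, 4, 7]
i=5: stack[5] = 5+30 = 35 → [2, 11, 19, 26, 30, 35, 4, 7]
i=6: stack[6] = 4+35 = 39 → [2, 11, 19, 26, 30, 35, 39, 7]
i=7: stack[7] = 7+39 = 46 → [2, 11, 19, 26, 30, 35, 39, 46]

[2, 11, 19, 26, 30, 35, 39, 46]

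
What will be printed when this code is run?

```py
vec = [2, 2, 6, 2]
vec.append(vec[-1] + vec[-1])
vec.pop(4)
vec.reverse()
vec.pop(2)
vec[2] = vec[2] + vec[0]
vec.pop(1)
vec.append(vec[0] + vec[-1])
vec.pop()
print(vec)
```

append vec[-1]+vec[-1] = 2+2 = 4 → [2, 2, 6, 2, 4]
pop(4) removes 4 → [2, 2, 6, 2]
reverse → [2, 6, 2, 2]
pop(2) removes 2 → [2, 6, 2]
vec[2] = vec[2]+vec[0] = 2+2 = 4 → [2, 6, 4]
pop(1) removes 6 → [2, 4]
append vec[0]+vec[-1] = 2+4 = 6 → [2, 4, 6]
pop() removes 6 → [2, 4]

[2, 4]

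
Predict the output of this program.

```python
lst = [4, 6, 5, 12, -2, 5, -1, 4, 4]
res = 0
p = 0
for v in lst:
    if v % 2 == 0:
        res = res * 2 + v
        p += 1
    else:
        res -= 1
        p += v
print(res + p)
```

315

v=4: even, res = 0*2+4 = 4; p=1
v=6: even, res = 4*2+6 = 14; p=2
v=5: not even, res = 14-1 = 13; p=7
v=12: even, res = 13*2+12 = 38; p=8
v=-2: even, res = 38*2+(-2) = 74; p=9
v=5: not even, res = 74-1 = 73; p=14
v=-1: not even, res = 73-1 = 72; p=13
v=4: even, res = 72*2+4 = 148; p=14
v=4: even, res = 148*2+4 = 300; p=15
res+p = 300+15 = 315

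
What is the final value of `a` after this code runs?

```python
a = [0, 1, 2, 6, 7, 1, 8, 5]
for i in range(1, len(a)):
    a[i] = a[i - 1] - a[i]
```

[0, -1, -3, -9, -16, -17, -25, -30]

i=1: a[1] = 0-1 = -1 → [0, -1, 2, 6, 7, 1, 8, 5]
i=2: a[2] = (-1)-2 = -3 → [0, -1, -3, 6, 7, 1, 8, 5]
i=3: a[3] = (-3)-6 = -9 → [0, -1, -3, -9, 7, 1, 8, 5]
i=4: a[4] = (-9)-7 = -16 → [0, -1, -3, -9, -16, 1, 8, 5]
i=5: a[5] = (-16)-1 = -17 → [0, -1, -3, -9, -16, -17, 8, 5]
i=6: a[6] = (-17)-8 = -25 → [0, -1, -3, -9, -16, -17, -25, 5]
i=7: a[7] = (-25)-5 = -30 → [0, -1, -3, -9, -16, -17, -25, -30]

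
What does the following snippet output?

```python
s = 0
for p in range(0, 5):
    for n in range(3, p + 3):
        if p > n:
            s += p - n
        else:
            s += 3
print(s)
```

28

p=1,n=3: not 1>3, s = 0+3 = 3
p=2,n=3: not 2>3, s = 3+3 = 6
p=2,n=4: not 2>4, s = 6+3 = 9
p=3,n=3: not 3>3, s = 9+3 = 12
p=3,n=4: not 3>4, s = 12+3 = 15
p=3,n=5: not 3>5, s = 15+3 = 18
p=4,n=3: 4>3, s = 18+1 = 19
p=4,n=4: not 4>4, s = 19+3 = 22
p=4,n=5: not 4>5, s = 22+3 = 25
p=4,n=6: not 4>6, s = 25+3 = 28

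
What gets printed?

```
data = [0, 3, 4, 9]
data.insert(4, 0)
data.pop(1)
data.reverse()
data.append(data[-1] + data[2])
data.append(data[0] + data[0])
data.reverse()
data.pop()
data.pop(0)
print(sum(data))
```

17

insert 0 at 4 → [0, 3, 4, 9, 0]
pop(1) removes 3 → [0, 4, 9, 0]
reverse → [0, 9, 4, 0]
append data[-1]+data[2] = 0+4 = 4 → [0, 9, 4, 0, 4]
append data[0]+data[0] = 0+0 = 0 → [0, 9, 4, 0, 4, 0]
reverse → [0, 4, 0, 4, 9, 0]
pop() removes 0 → [0, 4, 0, 4, 9]
pop(0) removes 0 → [4, 0, 4, 9]
sum = 17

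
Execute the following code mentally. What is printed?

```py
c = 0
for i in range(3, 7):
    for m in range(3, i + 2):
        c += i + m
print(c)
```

130

i=3,m=3: c = 0+6 = 6
i=3,m=4: c = 6+7 = 13
i=4,m=3: c = 13+7 = 20
i=4,m=4: c = 20+8 = 28
i=4,m=5: c = 28+9 = 37
i=5,m=3: c = 37+8 = 45
i=5,m=4: c = 45+9 = 54
i=5,m=5: c = 54+10 = 64
i=5,m=6: c = 64+11 = 75
i=6,m=3: c = 75+9 = 84
i=6,m=4: c = 84+10 = 94
i=6,m=5: c = 94+11 = 105
i=6,m=6: c = 105+12 = 117
i=6,m=7: c = 117+13 = 130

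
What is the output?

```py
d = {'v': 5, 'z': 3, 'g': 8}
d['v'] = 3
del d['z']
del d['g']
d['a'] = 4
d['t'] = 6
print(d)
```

d['v'] = 3 → {'v': 3, 'z': 3, 'g': 8}
del 'z' → {'v': 3, 'g': 8}
del 'g' → {'v': 3}
d['a'] = 4 → {'v': 3, 'a': 4}
d['t'] = 6 → {'v': 3, 'a': 4, 't': 6}

{'v': 3, 'a': 4, 't': 6}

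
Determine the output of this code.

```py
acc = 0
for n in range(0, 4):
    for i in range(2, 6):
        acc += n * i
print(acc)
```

84

n=0,i=2: acc = 0+0 = 0
n=0,i=3: acc = 0+0 = 0
n=0,i=4: acc = 0+0 = 0
n=0,i=5: acc = 0+0 = 0
n=1,i=2: acc = 0+2 = 2
n=1,i=3: acc = 2+3 = 5
n=1,i=4: acc = 5+4 = 9
n=1,i=5: acc = 9+5 = 14
n=2,i=2: acc = 14+4 = 18
n=2,i=3: acc = 18+6 = 24
n=2,i=4: acc = 24+8 = 32
n=2,i=5: acc = 32+10 = 42
n=3,i=2: acc = 42+6 = 48
n=3,i=3: acc = 48+9 = 57
n=3,i=4: acc = 57+12 = 69
n=3,i=5: acc = 69+15 = 84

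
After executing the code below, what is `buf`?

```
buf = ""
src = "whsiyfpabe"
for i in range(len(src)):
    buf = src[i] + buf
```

i=0: prepend 'w' → 'w'
i=1: prepend 'h' → 'hw'
i=2: prepend 's' → 'shw'
i=3: prepend 'i' → 'ishw'
i=4: prepend 'y' → 'yishw'
i=5: prepend 'f' → 'fyishw'
i=6: prepend 'p' → 'pfyishw'
i=7: prepend 'a' → 'apfyishw'
i=8: prepend 'b' → 'bapfyishw'
i=9: prepend 'e' → 'ebapfyishw'

'ebapfyishw'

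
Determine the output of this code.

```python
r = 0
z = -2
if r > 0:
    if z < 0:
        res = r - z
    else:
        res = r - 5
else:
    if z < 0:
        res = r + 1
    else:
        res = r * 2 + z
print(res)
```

1

r=0, z=-2
r > 0 is False; z < 0 is True
→ res = r + 1 = 1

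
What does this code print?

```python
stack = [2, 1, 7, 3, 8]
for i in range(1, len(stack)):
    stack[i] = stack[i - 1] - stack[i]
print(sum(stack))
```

-29

i=1: stack[1] = 2-1 = 1 → [2, 1, 7, 3, 8]
i=2: stack[2] = 1-7 = -6 → [2, 1, -6, 3, 8]
i=3: stack[3] = (-6)-3 = -9 → [2, 1, -6, -9, 8]
i=4: stack[4] = (-9)-8 = -17 → [2, 1, -6, -9, -17]
sum = -29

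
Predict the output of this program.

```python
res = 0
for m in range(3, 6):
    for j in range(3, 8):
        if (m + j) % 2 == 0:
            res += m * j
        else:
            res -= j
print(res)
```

125

m=3,j=3: even sum, res = 0+9 = 9
m=3,j=4: odd sum, res = 9-4 = 5
m=3,j=5: even sum, res = 5+15 = 20
m=3,j=6: odd sum, res = 20-6 = 14
m=3,j=7: even sum, res = 14+21 = 35
m=4,j=3: odd sum, res = 35-3 = 32
m=4,j=4: even sum, res = 32+16 = 48
m=4,j=5: odd sum, res = 48-5 = 43
m=4,j=6: even sum, res = 43+24 = 67
m=4,j=7: odd sum, res = 67-7 = 60
m=5,j=3: even sum, res = 60+15 = 75
m=5,j=4: odd sum, res = 75-4 = 71
m=5,j=5: even sum, res = 71+25 = 96
m=5,j=6: odd sum, res = 96-6 = 90
m=5,j=7: even sum, res = 90+35 = 125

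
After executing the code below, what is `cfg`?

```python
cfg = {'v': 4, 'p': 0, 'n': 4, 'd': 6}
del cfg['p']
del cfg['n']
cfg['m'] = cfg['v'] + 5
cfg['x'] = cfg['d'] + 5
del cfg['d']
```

del 'p' → {'v': 4, 'n': 4, 'd': 6}
del 'n' → {'v': 4, 'd': 6}
cfg['m'] = cfg['v']+5 = 9 → {'v': 4, 'd': 6, 'm': 9}
cfg['x'] = cfg['d']+5 = 11 → {'v': 4, 'd': 6, 'm': 9, 'x': 11}
del 'd' → {'v': 4, 'm': 9, 'x': 11}

{'v': 4, 'm': 9, 'x': 11}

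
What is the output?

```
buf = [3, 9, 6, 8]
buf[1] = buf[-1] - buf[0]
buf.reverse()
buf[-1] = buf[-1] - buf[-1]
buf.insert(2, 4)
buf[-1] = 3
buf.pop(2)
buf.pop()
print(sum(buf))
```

19

buf[1] = buf[-1]-buf[0] = 8-3 = 5 → [3, 5, 6, 8]
reverse → [8, 6, 5, 3]
buf[-1] = buf[-1]-buf[-1] = 3-3 = 0 → [8, 6, 5, 0]
insert 4 at 2 → [8, 6, 4, 5, 0]
buf[-1] = 3 → [8, 6, 4, 5, 3]
pop(2) removes 4 → [8, 6, 5, 3]
pop() removes 3 → [8, 6, 5]
sum = 19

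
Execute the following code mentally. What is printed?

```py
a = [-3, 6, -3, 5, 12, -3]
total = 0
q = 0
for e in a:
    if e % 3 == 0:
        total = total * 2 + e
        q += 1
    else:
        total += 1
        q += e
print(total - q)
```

3

e=-3: %3==0, total = 0*2+(-3) = -3; q=1
e=6: %3==0, total = (-3)*2+6 = 0; q=2
e=-3: %3==0, total = 0*2+(-3) = -3; q=3
e=5: not %3==0, total = (-3)+1 = -2; q=8
e=12: %3==0, total = (-2)*2+12 = 8; q=9
e=-3: %3==0, total = 8*2+(-3) = 13; q=10
total-q = 13-10 = 3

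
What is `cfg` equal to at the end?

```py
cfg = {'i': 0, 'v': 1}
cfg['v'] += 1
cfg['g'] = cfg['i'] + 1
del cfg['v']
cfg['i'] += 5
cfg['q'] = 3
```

cfg['v'] = 1+1 = 2 → {'i': 0, 'v': 2}
cfg['g'] = cfg['i']+1 = 1 → {'i': 0, 'v': 2, 'g': 1}
del 'v' → {'i': 0, 'g': 1}
cfg['i'] = 0+5 = 5 → {'i': 5, 'g': 1}
cfg['q'] = 3 → {'i': 5, 'g': 1, 'q': 3}

{'i': 5, 'g': 1, 'q': 3}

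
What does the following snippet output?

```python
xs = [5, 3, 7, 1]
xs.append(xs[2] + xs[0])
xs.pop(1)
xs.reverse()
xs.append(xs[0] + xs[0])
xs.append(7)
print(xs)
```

append xs[2]+xs[0] = 7+5 = 12 → [5, 3, 7, 1, 12]
pop(1) removes 3 → [5, 7, 1, 12]
reverse → [12, 1, 7, 5]
append xs[0]+xs[0] = 12+12 = 24 → [12, 1, 7, 5, 24]
append 7 → [12, 1, 7, 5, 24, 7]

[12, 1, 7, 5, 24, 7]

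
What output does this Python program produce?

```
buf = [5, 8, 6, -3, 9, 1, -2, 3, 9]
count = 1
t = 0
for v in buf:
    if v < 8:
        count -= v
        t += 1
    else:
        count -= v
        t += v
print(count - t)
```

v=5: <8, count = 1-5 = -4; t=1
v=8: not <8, count = (-4)-8 = -12; t=9
v=6: <8, count = (-12)-6 = -18; t=10
v=-3: <8, count = (-18)-(-3) = -15; t=11
v=9: not <8, count = (-15)-9 = -24; t=20
v=1: <8, count = (-24)-1 = -25; t=21
v=-2: <8, count = (-25)-(-2) = -23; t=22
v=3: <8, count = (-23)-3 = -26; t=23
v=9: not <8, count = (-26)-9 = -35; t=32
count-t = (-35)-32 = -67

-67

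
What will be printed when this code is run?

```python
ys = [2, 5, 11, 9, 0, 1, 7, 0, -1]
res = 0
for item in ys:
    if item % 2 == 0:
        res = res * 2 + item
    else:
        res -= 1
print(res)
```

item=2: even, res = 0*2+2 = 2
item=5: not even, res = 2-1 = 1
item=11: not even, res = 1-1 = 0
item=9: not even, res = 0-1 = -1
item=0: even, res = (-1)*2+0 = -2
item=1: not even, res = (-2)-1 = -3
item=7: not even, res = (-3)-1 = -4
item=0: even, res = (-4)*2+0 = -8
item=-1: not even, res = (-8)-1 = -9

-9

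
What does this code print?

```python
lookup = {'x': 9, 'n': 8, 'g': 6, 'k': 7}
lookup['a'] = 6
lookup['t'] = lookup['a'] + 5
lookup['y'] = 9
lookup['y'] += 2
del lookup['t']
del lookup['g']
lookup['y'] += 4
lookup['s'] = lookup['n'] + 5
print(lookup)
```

lookup['a'] = 6 → {'x': 9, 'n': 8, 'g': 6, 'k': 7, 'a': 6}
lookup['t'] = lookup['a']+5 = 11 → {'x': 9, 'n': 8, 'g': 6, 'k': 7, 'a': 6, 't': 11}
lookup['y'] = 9 → {'x': 9, 'n': 8, 'g': 6, 'k': 7, 'a': 6, 't': 11, 'y': 9}
lookup['y'] = 9+2 = 11 → {'x': 9, 'n': 8, 'g': 6, 'k': 7, 'a': 6, 't': 11, 'y': 11}
del 't' → {'x': 9, 'n': 8, 'g': 6, 'k': 7, 'a': 6, 'y': 11}
del 'g' → {'x': 9, 'n': 8, 'k': 7, 'a': 6, 'y': 11}
lookup['y'] = 11+4 = 15 → {'x': 9, 'n': 8, 'k': 7, 'a': 6, 'y': 15}
lookup['s'] = lookup['n']+5 = 13 → {'x': 9, 'n': 8, 'k': 7, 'a': 6, 'y': 15, 's': 13}

{'x': 9, 'n': 8, 'k': 7, 'a': 6, 'y': 15, 's': 13}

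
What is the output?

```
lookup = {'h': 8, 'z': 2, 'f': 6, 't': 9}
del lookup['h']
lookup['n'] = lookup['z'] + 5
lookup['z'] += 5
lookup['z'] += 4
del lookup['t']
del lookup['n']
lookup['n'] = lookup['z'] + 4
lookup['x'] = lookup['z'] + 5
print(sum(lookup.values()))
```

del 'h' → {'z': 2, 'f': 6, 't': 9}
lookup['n'] = lookup['z']+5 = 7 → {'z': 2, 'f': 6, 't': 9, 'n': 7}
lookup['z'] = 2+5 = 7 → {'z': 7, 'f': 6, 't': 9, 'n': 7}
lookup['z'] = 7+4 = 11 → {'z': 11, 'f': 6, 't': 9, 'n': 7}
del 't' → {'z': 11, 'f': 6, 'n': 7}
del 'n' → {'z': 11, 'f': 6}
lookup['n'] = lookup['z']+4 = 15 → {'z': 11, 'f': 6, 'n': 15}
lookup['x'] = lookup['z']+5 = 16 → {'z': 11, 'f': 6, 'n': 15, 'x': 16}
sum of values = 48

48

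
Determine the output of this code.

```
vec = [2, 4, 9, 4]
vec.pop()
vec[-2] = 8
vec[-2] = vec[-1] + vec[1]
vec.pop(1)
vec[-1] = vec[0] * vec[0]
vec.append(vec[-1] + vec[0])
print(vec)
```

[2, 4, 6]

pop() removes 4 → [2, 4, 9]
vec[-2] = 8 → [2, 8, 9]
vec[-2] = vec[-1]+vec[1] = 9+8 = 17 → [2, 17, 9]
pop(1) removes 17 → [2, 9]
vec[-1] = vec[0]*vec[0] = 2*2 = 4 → [2, 4]
append vec[-1]+vec[0] = 4+2 = 6 → [2, 4, 6]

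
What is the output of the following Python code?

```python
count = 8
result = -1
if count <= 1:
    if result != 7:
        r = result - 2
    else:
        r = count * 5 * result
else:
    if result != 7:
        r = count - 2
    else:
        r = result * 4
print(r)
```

6

count=8, result=-1
count <= 1 is False; result != 7 is True
→ r = count - 2 = 6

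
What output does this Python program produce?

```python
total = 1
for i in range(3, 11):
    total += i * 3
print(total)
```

157

i=3: total = 1+3*3 = 10
i=4: total = 10+4*3 = 22
i=5: total = 22+5*3 = 37
i=6: total = 37+6*3 = 55
i=7: total = 55+7*3 = 76
i=8: total = 76+8*3 = 100
i=9: total = 100+9*3 = 127
i=10: total = 127+10*3 = 157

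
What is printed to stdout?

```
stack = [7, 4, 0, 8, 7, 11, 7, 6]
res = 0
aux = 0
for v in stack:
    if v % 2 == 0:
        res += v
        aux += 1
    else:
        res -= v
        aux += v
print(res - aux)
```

-50

v=7: not even, res = 0-7 = -7; aux=7
v=4: even, res = (-7)+4 = -3; aux=8
v=0: even, res = (-3)+0 = -3; aux=9
v=8: even, res = (-3)+8 = 5; aux=10
v=7: not even, res = 5-7 = -2; aux=17
v=11: not even, res = (-2)-11 = -13; aux=28
v=7: not even, res = (-13)-7 = -20; aux=35
v=6: even, res = (-20)+6 = -14; aux=36
res-aux = (-14)-36 = -50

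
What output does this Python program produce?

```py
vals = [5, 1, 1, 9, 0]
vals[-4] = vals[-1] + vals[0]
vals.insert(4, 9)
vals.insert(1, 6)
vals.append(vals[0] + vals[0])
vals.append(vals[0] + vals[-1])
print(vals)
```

[5, 6, 5, 1, 9, 9, 0, 10, 15]

vals[-4] = vals[-1]+vals[0] = 0+5 = 5 → [5, 5, 1, 9, 0]
insert 9 at 4 → [5, 5, 1, 9, 9, 0]
insert 6 at 1 → [5, 6, 5, 1, 9, 9, 0]
append vals[0]+vals[0] = 5+5 = 10 → [5, 6, 5, 1, 9, 9, 0, 10]
append vals[0]+vals[-1] = 5+10 = 15 → [5, 6, 5, 1, 9, 9, 0, 10, 15]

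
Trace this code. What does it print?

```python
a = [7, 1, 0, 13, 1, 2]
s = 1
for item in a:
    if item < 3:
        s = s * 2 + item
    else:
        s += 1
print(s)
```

item=7: not <3, s = 1+1 = 2
item=1: <3, s = 2*2+1 = 5
item=0: <3, s = 5*2+0 = 10
item=13: not <3, s = 10+1 = 11
item=1: <3, s = 11*2+1 = 23
item=2: <3, s = 23*2+2 = 48

48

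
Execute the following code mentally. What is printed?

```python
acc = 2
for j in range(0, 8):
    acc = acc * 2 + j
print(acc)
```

759

j=0: acc = 2*2+0 = 4
j=1: acc = 4*2+1 = 9
j=2: acc = 9*2+2 = 20
j=3: acc = 20*2+3 = 43
j=4: acc = 43*2+4 = 90
j=5: acc = 90*2+5 = 185
j=6: acc = 185*2+6 = 376
j=7: acc = 376*2+7 = 759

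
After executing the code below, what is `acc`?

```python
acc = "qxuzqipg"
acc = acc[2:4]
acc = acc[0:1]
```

slice [2:4] → 'uz'
slice [0:1] → 'u'

'u'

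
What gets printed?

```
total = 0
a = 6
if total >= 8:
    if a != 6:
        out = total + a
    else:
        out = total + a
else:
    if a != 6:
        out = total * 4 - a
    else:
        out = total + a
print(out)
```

6

total=0, a=6
total >= 8 is False; a != 6 is False
→ out = total + a = 6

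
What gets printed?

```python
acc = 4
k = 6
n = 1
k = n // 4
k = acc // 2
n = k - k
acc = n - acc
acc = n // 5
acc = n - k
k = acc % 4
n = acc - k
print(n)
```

-4

k = 1//4 = 0
k = 4//2 = 2
n = 2-2 = 0
acc = 0-4 = -4
acc = 0//5 = 0
acc = 0-2 = -2
k = (-2)%4 = 2
n = (-2)-2 = -4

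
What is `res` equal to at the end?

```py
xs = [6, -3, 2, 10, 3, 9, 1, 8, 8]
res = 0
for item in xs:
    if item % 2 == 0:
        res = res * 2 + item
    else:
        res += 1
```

item=6: even, res = 0*2+6 = 6
item=-3: not even, res = 6+1 = 7
item=2: even, res = 7*2+2 = 16
item=10: even, res = 16*2+10 = 42
item=3: not even, res = 42+1 = 43
item=9: not even, res = 43+1 = 44
item=1: not even, res = 44+1 = 45
item=8: even, res = 45*2+8 = 98
item=8: even, res = 98*2+8 = 204

204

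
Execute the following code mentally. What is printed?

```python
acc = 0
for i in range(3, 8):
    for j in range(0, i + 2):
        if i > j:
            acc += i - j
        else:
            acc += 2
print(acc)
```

i=3,j=0: 3>0, acc = 0+3 = 3
i=3,j=1: 3>1, acc = 3+2 = 5
i=3,j=2: 3>2, acc = 5+1 = 6
i=3,j=3: not 3>3, acc = 6+2 = 8
i=3,j=4: not 3>4, acc = 8+2 = 10
i=4,j=0: 4>0, acc = 10+4 = 14
i=4,j=1: 4>1, acc = 14+3 = 17
i=4,j=2: 4>2, acc = 17+2 = 19
i=4,j=3: 4>3, acc = 19+1 = 20
i=4,j=4: not 4>4, acc = 20+2 = 22
i=4,j=5: not 4>5, acc = 22+2 = 24
i=5,j=0: 5>0, acc = 24+5 = 29
i=5,j=1: 5>1, acc = 29+4 = 33
i=5,j=2: 5>2, acc = 33+3 = 36
i=5,j=3: 5>3, acc = 36+2 = 38
i=5,j=4: 5>4, acc = 38+1 = 39
i=5,j=5: not 5>5, acc = 39+2 = 41
i=5,j=6: not 5>6, acc = 41+2 = 43
i=6,j=0: 6>0, acc = 43+6 = 49
i=6,j=1: 6>1, acc = 49+5 = 54
i=6,j=2: 6>2, acc = 54+4 = 58
i=6,j=3: 6>3, acc = 58+3 = 61
i=6,j=4: 6>4, acc = 61+2 = 63
i=6,j=5: 6>5, acc = 63+1 = 64
i=6,j=6: not 6>6, acc = 64+2 = 66
i=6,j=7: not 6>7, acc = 66+2 = 68
i=7,j=0: 7>0, acc = 68+7 = 75
i=7,j=1: 7>1, acc = 75+6 = 81
i=7,j=2: 7>2, acc = 81+5 = 86
i=7,j=3: 7>3, acc = 86+4 = 90
i=7,j=4: 7>4, acc = 90+3 = 93
i=7,j=5: 7>5, acc = 93+2 = 95
i=7,j=6: 7>6, acc = 95+1 = 96
i=7,j=7: not 7>7, acc = 96+2 = 98
i=7,j=8: not 7>8, acc = 98+2 = 100

100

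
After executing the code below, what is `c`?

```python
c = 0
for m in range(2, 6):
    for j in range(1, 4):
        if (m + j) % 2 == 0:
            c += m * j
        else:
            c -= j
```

m=2,j=1: odd sum, c = 0-1 = -1
m=2,j=2: even sum, c = (-1)+4 = 3
m=2,j=3: odd sum, c = 3-3 = 0
m=3,j=1: even sum, c = 0+3 = 3
m=3,j=2: odd sum, c = 3-2 = 1
m=3,j=3: even sum, c = 1+9 = 10
m=4,j=1: odd sum, c = 10-1 = 9
m=4,j=2: even sum, c = 9+8 = 17
m=4,j=3: odd sum, c = 17-3 = 14
m=5,j=1: even sum, c = 14+5 = 19
m=5,j=2: odd sum, c = 19-2 = 17
m=5,j=3: even sum, c = 17+15 = 32

32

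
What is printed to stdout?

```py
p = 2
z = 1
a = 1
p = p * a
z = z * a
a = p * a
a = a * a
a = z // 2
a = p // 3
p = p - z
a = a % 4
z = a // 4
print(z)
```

p = 2*1 = 2
z = 1*1 = 1
a = 2*1 = 2
a = 2*2 = 4
a = 1//2 = 0
a = 2//3 = 0
p = 2-1 = 1
a = 0%4 = 0
z = 0//4 = 0

0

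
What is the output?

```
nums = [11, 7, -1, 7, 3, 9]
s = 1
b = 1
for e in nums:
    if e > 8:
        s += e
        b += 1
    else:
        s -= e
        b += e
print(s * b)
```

95

e=11: >8, s = 1+11 = 12; b=2
e=7: not >8, s = 12-7 = 5; b=9
e=-1: not >8, s = 5-(-1) = 6; b=8
e=7: not >8, s = 6-7 = -1; b=15
e=3: not >8, s = (-1)-3 = -4; b=18
e=9: >8, s = (-4)+9 = 5; b=19
s*b = 5*19 = 95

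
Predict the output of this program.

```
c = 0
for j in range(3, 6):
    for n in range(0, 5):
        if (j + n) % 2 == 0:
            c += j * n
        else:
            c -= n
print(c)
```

40

j=3,n=0: odd sum, c = 0-0 = 0
j=3,n=1: even sum, c = 0+3 = 3
j=3,n=2: odd sum, c = 3-2 = 1
j=3,n=3: even sum, c = 1+9 = 10
j=3,n=4: odd sum, c = 10-4 = 6
j=4,n=0: even sum, c = 6+0 = 6
j=4,n=1: odd sum, c = 6-1 = 5
j=4,n=2: even sum, c = 5+8 = 13
j=4,n=3: odd sum, c = 13-3 = 10
j=4,n=4: even sum, c = 10+16 = 26
j=5,n=0: odd sum, c = 26-0 = 26
j=5,n=1: even sum, c = 26+5 = 31
j=5,n=2: odd sum, c = 31-2 = 29
j=5,n=3: even sum, c = 29+15 = 44
j=5,n=4: odd sum, c = 44-4 = 40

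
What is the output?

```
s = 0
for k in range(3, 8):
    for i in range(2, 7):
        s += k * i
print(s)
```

500

k=3,i=2: s = 0+6 = 6
k=3,i=3: s = 6+9 = 15
k=3,i=4: s = 15+12 = 27
k=3,i=5: s = 27+15 = 42
k=3,i=6: s = 42+18 = 60
k=4,i=2: s = 60+8 = 68
k=4,i=3: s = 68+12 = 80
k=4,i=4: s = 80+16 = 96
k=4,i=5: s = 96+20 = 116
k=4,i=6: s = 116+24 = 140
k=5,i=2: s = 140+10 = 150
k=5,i=3: s = 150+15 = 165
k=5,i=4: s = 165+20 = 185
k=5,i=5: s = 185+25 = 210
k=5,i=6: s = 210+30 = 240
k=6,i=2: s = 240+12 = 252
k=6,i=3: s = 252+18 = 270
k=6,i=4: s = 270+24 = 294
k=6,i=5: s = 294+30 = 324
k=6,i=6: s = 324+36 = 360
k=7,i=2: s = 360+14 = 374
k=7,i=3: s = 374+21 = 395
k=7,i=4: s = 395+28 = 423
k=7,i=5: s = 423+35 = 458
k=7,i=6: s = 458+42 = 500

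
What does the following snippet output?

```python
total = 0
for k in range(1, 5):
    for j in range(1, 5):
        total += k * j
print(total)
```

k=1,j=1: total = 0+1 = 1
k=1,j=2: total = 1+2 = 3
k=1,j=3: total = 3+3 = 6
k=1,j=4: total = 6+4 = 10
k=2,j=1: total = 10+2 = 12
k=2,j=2: total = 12+4 = 16
k=2,j=3: total = 16+6 = 22
k=2,j=4: total = 22+8 = 30
k=3,j=1: total = 30+3 = 33
k=3,j=2: total = 33+6 = 39
k=3,j=3: total = 39+9 = 48
k=3,j=4: total = 48+12 = 60
k=4,j=1: total = 60+4 = 64
k=4,j=2: total = 64+8 = 72
k=4,j=3: total = 72+12 = 84
k=4,j=4: total = 84+16 = 100

100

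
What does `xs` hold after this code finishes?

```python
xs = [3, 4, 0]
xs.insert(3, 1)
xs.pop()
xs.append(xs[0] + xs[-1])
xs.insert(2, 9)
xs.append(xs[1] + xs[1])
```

insert 1 at 3 → [3, 4, 0, 1]
pop() removes 1 → [3, 4, 0]
append xs[0]+xs[-1] = 3+0 = 3 → [3, 4, 0, 3]
insert 9 at 2 → [3, 4, 9, 0, 3]
append xs[1]+xs[1] = 4+4 = 8 → [3, 4, 9, 0, 3, 8]

[3, 4, 9, 0, 3, 8]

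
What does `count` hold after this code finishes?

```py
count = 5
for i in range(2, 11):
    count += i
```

i=2: count = 5+2 = 7
i=3: count = 7+3 = 10
i=4: count = 10+4 = 14
i=5: count = 14+5 = 19
i=6: count = 19+6 = 25
i=7: count = 25+7 = 32
i=8: count = 32+8 = 40
i=9: count = 40+9 = 49
i=10: count = 49+10 = 59

59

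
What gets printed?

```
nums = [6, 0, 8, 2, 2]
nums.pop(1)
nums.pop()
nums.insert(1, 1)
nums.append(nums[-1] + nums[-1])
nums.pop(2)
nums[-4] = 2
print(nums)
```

pop(1) removes 0 → [6, 8, 2, 2]
pop() removes 2 → [6, 8, 2]
insert 1 at 1 → [6, 1, 8, 2]
append nums[-1]+nums[-1] = 2+2 = 4 → [6, 1, 8, 2, 4]
pop(2) removes 8 → [6, 1, 2, 4]
nums[-4] = 2 → [2, 1, 2, 4]

[2, 1, 2, 4]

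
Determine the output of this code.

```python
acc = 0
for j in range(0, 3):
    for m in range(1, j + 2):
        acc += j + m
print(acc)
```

j=0,m=1: acc = 0+1 = 1
j=1,m=1: acc = 1+2 = 3
j=1,m=2: acc = 3+3 = 6
j=2,m=1: acc = 6+3 = 9
j=2,m=2: acc = 9+4 = 13
j=2,m=3: acc = 13+5 = 18

18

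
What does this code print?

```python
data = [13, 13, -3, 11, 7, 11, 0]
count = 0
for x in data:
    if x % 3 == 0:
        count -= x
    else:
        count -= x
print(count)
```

-52

x=13: not %3==0, count = 0-13 = -13
x=13: not %3==0, count = (-13)-13 = -26
x=-3: %3==0, count = (-26)-(-3) = -23
x=11: not %3==0, count = (-23)-11 = -34
x=7: not %3==0, count = (-34)-7 = -41
x=11: not %3==0, count = (-41)-11 = -52
x=0: %3==0, count = (-52)-0 = -52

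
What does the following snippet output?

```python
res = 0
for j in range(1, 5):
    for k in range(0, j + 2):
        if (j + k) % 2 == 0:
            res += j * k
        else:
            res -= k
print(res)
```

20

j=1,k=0: odd sum, res = 0-0 = 0
j=1,k=1: even sum, res = 0+1 = 1
j=1,k=2: odd sum, res = 1-2 = -1
j=2,k=0: even sum, res = (-1)+0 = -1
j=2,k=1: odd sum, res = (-1)-1 = -2
j=2,k=2: even sum, res = (-2)+4 = 2
j=2,k=3: odd sum, res = 2-3 = -1
j=3,k=0: odd sum, res = (-1)-0 = -1
j=3,k=1: even sum, res = (-1)+3 = 2
j=3,k=2: odd sum, res = 2-2 = 0
j=3,k=3: even sum, res = 0+9 = 9
j=3,k=4: odd sum, res = 9-4 = 5
j=4,k=0: even sum, res = 5+0 = 5
j=4,k=1: odd sum, res = 5-1 = 4
j=4,k=2: even sum, res = 4+8 = 12
j=4,k=3: odd sum, res = 12-3 = 9
j=4,k=4: even sum, res = 9+16 = 25
j=4,k=5: odd sum, res = 25-5 = 20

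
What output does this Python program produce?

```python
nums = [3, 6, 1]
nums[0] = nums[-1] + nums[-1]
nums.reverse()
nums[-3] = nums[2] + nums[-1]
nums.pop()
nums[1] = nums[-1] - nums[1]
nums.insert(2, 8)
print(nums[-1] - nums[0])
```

nums[0] = nums[-1]+nums[-1] = 1+1 = 2 → [2, 6, 1]
reverse → [1, 6, 2]
nums[-3] = nums[2]+nums[-1] = 2+2 = 4 → [4, 6, 2]
pop() removes 2 → [4, 6]
nums[1] = nums[-1]-nums[1] = 6-6 = 0 → [4, 0]
insert 8 at 2 → [4, 0, 8]
nums[-1]-nums[0] = 8-4 = 4

4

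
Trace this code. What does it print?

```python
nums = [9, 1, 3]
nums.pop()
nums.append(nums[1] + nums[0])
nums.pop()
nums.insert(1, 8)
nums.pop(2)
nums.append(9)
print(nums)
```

pop() removes 3 → [9, 1]
append nums[1]+nums[0] = 1+9 = 10 → [9, 1, 10]
pop() removes 10 → [9, 1]
insert 8 at 1 → [9, 8, 1]
pop(2) removes 1 → [9, 8]
append 9 → [9, 8, 9]

[9, 8, 9]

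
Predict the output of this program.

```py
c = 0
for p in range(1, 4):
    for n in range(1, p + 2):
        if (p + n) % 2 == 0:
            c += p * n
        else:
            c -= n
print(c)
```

p=1,n=1: even sum, c = 0+1 = 1
p=1,n=2: odd sum, c = 1-2 = -1
p=2,n=1: odd sum, c = (-1)-1 = -2
p=2,n=2: even sum, c = (-2)+4 = 2
p=2,n=3: odd sum, c = 2-3 = -1
p=3,n=1: even sum, c = (-1)+3 = 2
p=3,n=2: odd sum, c = 2-2 = 0
p=3,n=3: even sum, c = 0+9 = 9
p=3,n=4: odd sum, c = 9-4 = 5

5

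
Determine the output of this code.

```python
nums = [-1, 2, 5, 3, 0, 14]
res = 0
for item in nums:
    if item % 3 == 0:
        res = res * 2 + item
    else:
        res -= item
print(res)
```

-32

item=-1: not %3==0, res = 0-(-1) = 1
item=2: not %3==0, res = 1-2 = -1
item=5: not %3==0, res = (-1)-5 = -6
item=3: %3==0, res = (-6)*2+3 = -9
item=0: %3==0, res = (-9)*2+0 = -18
item=14: not %3==0, res = (-18)-14 = -32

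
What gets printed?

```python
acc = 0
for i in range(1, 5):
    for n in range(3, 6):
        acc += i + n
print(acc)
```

i=1,n=3: acc = 0+4 = 4
i=1,n=4: acc = 4+5 = 9
i=1,n=5: acc = 9+6 = 15
i=2,n=3: acc = 15+5 = 20
i=2,n=4: acc = 20+6 = 26
i=2,n=5: acc = 26+7 = 33
i=3,n=3: acc = 33+6 = 39
i=3,n=4: acc = 39+7 = 46
i=3,n=5: acc = 46+8 = 54
i=4,n=3: acc = 54+7 = 61
i=4,n=4: acc = 61+8 = 69
i=4,n=5: acc = 69+9 = 78

78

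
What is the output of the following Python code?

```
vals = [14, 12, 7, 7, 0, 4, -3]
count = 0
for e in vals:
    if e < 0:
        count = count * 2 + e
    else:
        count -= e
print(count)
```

-91

e=14: not <0, count = 0-14 = -14
e=12: not <0, count = (-14)-12 = -26
e=7: not <0, count = (-26)-7 = -33
e=7: not <0, count = (-33)-7 = -40
e=0: not <0, count = (-40)-0 = -40
e=4: not <0, count = (-40)-4 = -44
e=-3: <0, count = (-44)*2+(-3) = -91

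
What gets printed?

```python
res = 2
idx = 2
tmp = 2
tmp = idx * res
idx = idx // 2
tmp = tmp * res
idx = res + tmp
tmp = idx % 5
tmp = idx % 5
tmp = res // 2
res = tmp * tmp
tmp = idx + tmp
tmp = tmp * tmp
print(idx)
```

tmp = 2*2 = 4
idx = 2//2 = 1
tmp = 4*2 = 8
idx = 2+8 = 10
tmp = 10%5 = 0
tmp = 10%5 = 0
tmp = 2//2 = 1
res = 1*1 = 1
tmp = 10+1 = 11
tmp = 11*11 = 121

10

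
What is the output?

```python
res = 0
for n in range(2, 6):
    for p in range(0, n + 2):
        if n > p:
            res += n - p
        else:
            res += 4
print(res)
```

n=2,p=0: 2>0, res = 0+2 = 2
n=2,p=1: 2>1, res = 2+1 = 3
n=2,p=2: not 2>2, res = 3+4 = 7
n=2,p=3: not 2>3, res = 7+4 = 11
n=3,p=0: 3>0, res = 11+3 = 14
n=3,p=1: 3>1, res = 14+2 = 16
n=3,p=2: 3>2, res = 16+1 = 17
n=3,p=3: not 3>3, res = 17+4 = 21
n=3,p=4: not 3>4, res = 21+4 = 25
n=4,p=0: 4>0, res = 25+4 = 29
n=4,p=1: 4>1, res = 29+3 = 32
n=4,p=2: 4>2, res = 32+2 = 34
n=4,p=3: 4>3, res = 34+1 = 35
n=4,p=4: not 4>4, res = 35+4 = 39
n=4,p=5: not 4>5, res = 39+4 = 43
n=5,p=0: 5>0, res = 43+5 = 48
n=5,p=1: 5>1, res = 48+4 = 52
n=5,p=2: 5>2, res = 52+3 = 55
n=5,p=3: 5>3, res = 55+2 = 57
n=5,p=4: 5>4, res = 57+1 = 58
n=5,p=5: not 5>5, res = 58+4 = 62
n=5,p=6: not 5>6, res = 62+4 = 66

66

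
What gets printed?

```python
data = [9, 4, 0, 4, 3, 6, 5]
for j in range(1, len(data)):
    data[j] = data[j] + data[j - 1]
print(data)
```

j=1: data[1] = 4+9 = 13 → [9, 13, 0, 4, 3, 6, 5]
j=2: data[2] = 0+13 = 13 → [9, 13, 13, 4, 3, 6, 5]
j=3: data[3] = 4+13 = 17 → [9, 13, 13, 17, 3, 6, 5]
j=4: data[4] = 3+17 = 20 → [9, 13, 13, 17, 20, 6, 5]
j=5: data[5] = 6+20 = 26 → [9, 13, 13, 17, 20, 26, 5]
j=6: data[6] = 5+26 = 31 → [9, 13, 13, 17, 20, 26, 31]

[9, 13, 13, 17, 20, 26, 31]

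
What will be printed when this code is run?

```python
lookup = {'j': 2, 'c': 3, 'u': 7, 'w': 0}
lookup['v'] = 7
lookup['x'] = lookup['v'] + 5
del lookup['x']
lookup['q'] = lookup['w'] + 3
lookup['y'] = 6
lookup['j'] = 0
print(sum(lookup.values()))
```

lookup['v'] = 7 → {'j': 2, 'c': 3, 'u': 7, 'w': 0, 'v': 7}
lookup['x'] = lookup['v']+5 = 12 → {'j': 2, 'c': 3, 'u': 7, 'w': 0, 'v': 7, 'x': 12}
del 'x' → {'j': 2, 'c': 3, 'u': 7, 'w': 0, 'v': 7}
lookup['q'] = lookup['w']+3 = 3 → {'j': 2, 'c': 3, 'u': 7, 'w': 0, 'v': 7, 'q': 3}
lookup['y'] = 6 → {'j': 2, 'c': 3, 'u': 7, 'w': 0, 'v': 7, 'q': 3, 'y': 6}
lookup['j'] = 0 → {'j': 0, 'c': 3, 'u': 7, 'w': 0, 'v': 7, 'q': 3, 'y': 6}
sum of values = 26

26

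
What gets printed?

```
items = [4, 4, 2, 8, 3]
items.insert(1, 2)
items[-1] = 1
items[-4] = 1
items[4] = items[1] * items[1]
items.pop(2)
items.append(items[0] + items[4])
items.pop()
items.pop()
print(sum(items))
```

insert 2 at 1 → [4, 2, 4, 2, 8, 3]
items[-1] = 1 → [4, 2, 4, 2, 8, 1]
items[-4] = 1 → [4, 2, 1, 2, 8, 1]
items[4] = items[1]*items[1] = 2*2 = 4 → [4, 2, 1, 2, 4, 1]
pop(2) removes 1 → [4, 2, 2, 4, 1]
append items[0]+items[4] = 4+1 = 5 → [4, 2, 2, 4, 1, 5]
pop() removes 5 → [4, 2, 2, 4, 1]
pop() removes 1 → [4, 2, 2, 4]
sum = 12

12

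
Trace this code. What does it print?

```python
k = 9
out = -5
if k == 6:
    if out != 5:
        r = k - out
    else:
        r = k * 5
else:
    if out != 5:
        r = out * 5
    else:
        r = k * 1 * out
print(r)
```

k=9, out=-5
k == 6 is False; out != 5 is True
→ r = out * 5 = -25

-25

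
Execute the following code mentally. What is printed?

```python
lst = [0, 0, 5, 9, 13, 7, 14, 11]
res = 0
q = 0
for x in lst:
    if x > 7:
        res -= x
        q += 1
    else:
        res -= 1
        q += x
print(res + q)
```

-35

x=0: not >7, res = 0-1 = -1; q=0
x=0: not >7, res = (-1)-1 = -2; q=0
x=5: not >7, res = (-2)-1 = -3; q=5
x=9: >7, res = (-3)-9 = -12; q=6
x=13: >7, res = (-12)-13 = -25; q=7
x=7: not >7, res = (-25)-1 = -26; q=14
x=14: >7, res = (-26)-14 = -40; q=15
x=11: >7, res = (-40)-11 = -51; q=16
res+q = (-51)+16 = -35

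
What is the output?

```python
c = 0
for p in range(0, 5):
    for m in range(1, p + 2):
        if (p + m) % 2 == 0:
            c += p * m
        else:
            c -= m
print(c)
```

19

p=0,m=1: odd sum, c = 0-1 = -1
p=1,m=1: even sum, c = (-1)+1 = 0
p=1,m=2: odd sum, c = 0-2 = -2
p=2,m=1: odd sum, c = (-2)-1 = -3
p=2,m=2: even sum, c = (-3)+4 = 1
p=2,m=3: odd sum, c = 1-3 = -2
p=3,m=1: even sum, c = (-2)+3 = 1
p=3,m=2: odd sum, c = 1-2 = -1
p=3,m=3: even sum, c = (-1)+9 = 8
p=3,m=4: odd sum, c = 8-4 = 4
p=4,m=1: odd sum, c = 4-1 = 3
p=4,m=2: even sum, c = 3+8 = 11
p=4,m=3: odd sum, c = 11-3 = 8
p=4,m=4: even sum, c = 8+16 = 24
p=4,m=5: odd sum, c = 24-5 = 19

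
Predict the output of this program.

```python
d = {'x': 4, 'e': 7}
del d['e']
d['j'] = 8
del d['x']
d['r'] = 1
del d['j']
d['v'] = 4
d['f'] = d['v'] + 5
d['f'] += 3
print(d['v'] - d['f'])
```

del 'e' → {'x': 4}
d['j'] = 8 → {'x': 4, 'j': 8}
del 'x' → {'j': 8}
d['r'] = 1 → {'j': 8, 'r': 1}
del 'j' → {'r': 1}
d['v'] = 4 → {'r': 1, 'v': 4}
d['f'] = d['v']+5 = 9 → {'r': 1, 'v': 4, 'f': 9}
d['f'] = 9+3 = 12 → {'r': 1, 'v': 4, 'f': 12}
d['v']-d['f'] = 4-12 = -8

-8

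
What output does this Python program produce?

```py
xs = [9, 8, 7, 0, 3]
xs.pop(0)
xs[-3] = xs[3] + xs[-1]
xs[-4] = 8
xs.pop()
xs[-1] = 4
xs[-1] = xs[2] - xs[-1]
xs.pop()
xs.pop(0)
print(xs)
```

pop(0) removes 9 → [8, 7, 0, 3]
xs[-3] = xs[3]+xs[-1] = 3+3 = 6 → [8, 6, 0, 3]
xs[-4] = 8 → [8, 6, 0, 3]
pop() removes 3 → [8, 6, 0]
xs[-1] = 4 → [8, 6, 4]
xs[-1] = xs[2]-xs[-1] = 4-4 = 0 → [8, 6, 0]
pop() removes 0 → [8, 6]
pop(0) removes 8 → [6]

[6]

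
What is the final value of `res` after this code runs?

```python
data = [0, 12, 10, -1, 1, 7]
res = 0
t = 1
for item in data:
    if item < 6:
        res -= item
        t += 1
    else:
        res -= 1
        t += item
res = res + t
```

30

item=0: <6, res = 0-0 = 0; t=2
item=12: not <6, res = 0-1 = -1; t=14
item=10: not <6, res = (-1)-1 = -2; t=24
item=-1: <6, res = (-2)-(-1) = -1; t=25
item=1: <6, res = (-1)-1 = -2; t=26
item=7: not <6, res = (-2)-1 = -3; t=33
res+t = (-3)+33 = 30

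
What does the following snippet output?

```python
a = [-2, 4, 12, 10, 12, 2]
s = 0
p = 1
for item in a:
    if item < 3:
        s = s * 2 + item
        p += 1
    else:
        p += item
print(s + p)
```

39

item=-2: <3, s = 0*2+(-2) = -2; p=2
item=4: not <3; p=6
item=12: not <3; p=18
item=10: not <3; p=28
item=12: not <3; p=40
item=2: <3, s = (-2)*2+2 = -2; p=41
s+p = (-2)+41 = 39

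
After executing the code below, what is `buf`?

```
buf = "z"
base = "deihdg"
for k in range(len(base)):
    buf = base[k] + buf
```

k=0: prepend 'd' → 'dz'
k=1: prepend 'e' → 'edz'
k=2: prepend 'i' → 'iedz'
k=3: prepend 'h' → 'hiedz'
k=4: prepend 'd' → 'dhiedz'
k=5: prepend 'g' → 'gdhiedz'

'gdhiedz'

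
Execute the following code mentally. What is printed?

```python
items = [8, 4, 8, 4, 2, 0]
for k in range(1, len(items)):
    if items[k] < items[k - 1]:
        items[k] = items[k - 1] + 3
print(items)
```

k=1: 4<8, items[1] = 8+3 = 11 → [8, 11, 8, 4, 2, 0]
k=2: 8<11, items[2] = 11+3 = 14 → [8, 11, 14, 4, 2, 0]
k=3: 4<14, items[3] = 14+3 = 17 → [8, 11, 14, 17, 2, 0]
k=4: 2<17, items[4] = 17+3 = 20 → [8, 11, 14, 17, 20, 0]
k=5: 0<20, items[5] = 20+3 = 23 → [8, 11, 14, 17, 20, 23]

[8, 11, 14, 17, 20, 23]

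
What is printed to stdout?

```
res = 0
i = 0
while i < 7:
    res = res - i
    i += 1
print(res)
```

i=0: res = 0-0 = 0
i=1: res = 0-1 = -1
i=2: res = (-1)-2 = -3
i=3: res = (-3)-3 = -6
i=4: res = (-6)-4 = -10
i=5: res = (-10)-5 = -15
i=6: res = (-15)-6 = -21

-21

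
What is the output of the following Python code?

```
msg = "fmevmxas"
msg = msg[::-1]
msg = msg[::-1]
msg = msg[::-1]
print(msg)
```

reverse → 'saxmvemf'
reverse → 'fmevmxas'
reverse → 'saxmvemf'

saxmvemf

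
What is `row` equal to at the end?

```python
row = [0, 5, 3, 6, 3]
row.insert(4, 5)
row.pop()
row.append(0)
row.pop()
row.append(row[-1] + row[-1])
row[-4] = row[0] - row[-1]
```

insert 5 at 4 → [0, 5, 3, 6, 5, 3]
pop() removes 3 → [0, 5, 3, 6, 5]
append 0 → [0, 5, 3, 6, 5, 0]
pop() removes 0 → [0, 5, 3, 6, 5]
append row[-1]+row[-1] = 5+5 = 10 → [0, 5, 3, 6, 5, 10]
row[-4] = row[0]-row[-1] = 0-10 = -10 → [0, 5, -10, 6, 5, 10]

[0, 5, -10, 6, 5, 10]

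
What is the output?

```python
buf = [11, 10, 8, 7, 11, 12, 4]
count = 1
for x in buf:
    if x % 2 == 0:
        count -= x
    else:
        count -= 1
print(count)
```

x=11: not even, count = 1-1 = 0
x=10: even, count = 0-10 = -10
x=8: even, count = (-10)-8 = -18
x=7: not even, count = (-18)-1 = -19
x=11: not even, count = (-19)-1 = -20
x=12: even, count = (-20)-12 = -32
x=4: even, count = (-32)-4 = -36

-36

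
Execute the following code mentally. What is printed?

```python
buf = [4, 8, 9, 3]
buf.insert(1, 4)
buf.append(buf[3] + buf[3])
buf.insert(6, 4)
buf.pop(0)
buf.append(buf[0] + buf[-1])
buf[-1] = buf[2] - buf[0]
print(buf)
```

insert 4 at 1 → [4, 4, 8, 9, 3]
append buf[3]+buf[3] = 9+9 = 18 → [4, 4, 8, 9, 3, 18]
insert 4 at 6 → [4, 4, 8, 9, 3, 18, 4]
pop(0) removes 4 → [4, 8, 9, 3, 18, 4]
append buf[0]+buf[-1] = 4+4 = 8 → [4, 8, 9, 3, 18, 4, 8]
buf[-1] = buf[2]-buf[0] = 9-4 = 5 → [4, 8, 9, 3, 18, 4, 5]

[4, 8, 9, 3, 18, 4, 5]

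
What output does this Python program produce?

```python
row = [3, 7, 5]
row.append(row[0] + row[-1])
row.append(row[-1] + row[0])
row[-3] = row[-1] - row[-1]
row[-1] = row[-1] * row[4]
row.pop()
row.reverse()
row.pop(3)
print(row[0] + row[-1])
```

append row[0]+row[-1] = 3+5 = 8 → [3, 7, 5, 8]
append row[-1]+row[0] = 8+3 = 11 → [3, 7, 5, 8, 11]
row[-3] = row[-1]-row[-1] = 11-11 = 0 → [3, 7, 0, 8, 11]
row[-1] = row[-1]*row[4] = 11*11 = 121 → [3, 7, 0, 8, 121]
pop() removes 121 → [3, 7, 0, 8]
reverse → [8, 0, 7, 3]
pop(3) removes 3 → [8, 0, 7]
row[0]+row[-1] = 8+7 = 15

15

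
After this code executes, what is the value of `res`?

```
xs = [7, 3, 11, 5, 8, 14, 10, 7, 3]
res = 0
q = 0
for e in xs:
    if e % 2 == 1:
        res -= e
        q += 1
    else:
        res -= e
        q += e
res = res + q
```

-30

e=7: odd, res = 0-7 = -7; q=1
e=3: odd, res = (-7)-3 = -10; q=2
e=11: odd, res = (-10)-11 = -21; q=3
e=5: odd, res = (-21)-5 = -26; q=4
e=8: not odd, res = (-26)-8 = -34; q=12
e=14: not odd, res = (-34)-14 = -48; q=26
e=10: not odd, res = (-48)-10 = -58; q=36
e=7: odd, res = (-58)-7 = -65; q=37
e=3: odd, res = (-65)-3 = -68; q=38
res+q = (-68)+38 = -30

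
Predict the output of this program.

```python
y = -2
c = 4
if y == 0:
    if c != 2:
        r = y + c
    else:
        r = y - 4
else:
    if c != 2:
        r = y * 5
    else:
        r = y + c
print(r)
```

y=-2, c=4
y == 0 is False; c != 2 is True
→ r = y * 5 = -10

-10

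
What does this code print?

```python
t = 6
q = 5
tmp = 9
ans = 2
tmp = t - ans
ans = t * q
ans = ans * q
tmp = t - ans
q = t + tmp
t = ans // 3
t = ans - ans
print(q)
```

tmp = 6-2 = 4
ans = 6*5 = 30
ans = 30*5 = 150
tmp = 6-150 = -144
q = 6+(-144) = -138
t = 150//3 = 50
t = 150-150 = 0

-138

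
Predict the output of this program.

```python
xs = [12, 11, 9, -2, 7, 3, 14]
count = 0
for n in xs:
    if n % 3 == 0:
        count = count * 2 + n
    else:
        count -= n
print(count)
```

n=12: %3==0, count = 0*2+12 = 12
n=11: not %3==0, count = 12-11 = 1
n=9: %3==0, count = 1*2+9 = 11
n=-2: not %3==0, count = 11-(-2) = 13
n=7: not %3==0, count = 13-7 = 6
n=3: %3==0, count = 6*2+3 = 15
n=14: not %3==0, count = 15-14 = 1

1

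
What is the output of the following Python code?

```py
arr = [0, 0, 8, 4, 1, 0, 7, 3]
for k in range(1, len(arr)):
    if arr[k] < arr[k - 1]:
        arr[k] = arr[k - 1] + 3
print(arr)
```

k=1: 0>=0, unchanged → [0, 0, 8, 4, 1, 0, 7, 3]
k=2: 8>=0, unchanged → [0, 0, 8, 4, 1, 0, 7, 3]
k=3: 4<8, arr[3] = 8+3 = 11 → [0, 0, 8, 11, 1, 0, 7, 3]
k=4: 1<11, arr[4] = 11+3 = 14 → [0, 0, 8, 11, 14, 0, 7, 3]
k=5: 0<14, arr[5] = 14+3 = 17 → [0, 0, 8, 11, 14, 17, 7, 3]
k=6: 7<17, arr[6] = 17+3 = 20 → [0, 0, 8, 11, 14, 17, 20, 3]
k=7: 3<20, arr[7] = 20+3 = 23 → [0, 0, 8, 11, 14, 17, 20, 23]

[0, 0, 8, 11, 14, 17, 20, 23]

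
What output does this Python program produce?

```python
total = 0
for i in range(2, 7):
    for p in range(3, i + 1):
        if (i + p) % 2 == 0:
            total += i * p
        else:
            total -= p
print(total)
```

110

i=3,p=3: even sum, total = 0+9 = 9
i=4,p=3: odd sum, total = 9-3 = 6
i=4,p=4: even sum, total = 6+16 = 22
i=5,p=3: even sum, total = 22+15 = 37
i=5,p=4: odd sum, total = 37-4 = 33
i=5,p=5: even sum, total = 33+25 = 58
i=6,p=3: odd sum, total = 58-3 = 55
i=6,p=4: even sum, total = 55+24 = 79
i=6,p=5: odd sum, total = 79-5 = 74
i=6,p=6: even sum, total = 74+36 = 110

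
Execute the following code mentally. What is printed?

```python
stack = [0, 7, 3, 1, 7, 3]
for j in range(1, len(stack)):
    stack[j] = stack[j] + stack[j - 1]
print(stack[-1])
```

21

j=1: stack[1] = 7+0 = 7 → [0, 7, 3, 1, 7, 3]
j=2: stack[2] = 3+7 = 10 → [0, 7, 10, 1, 7, 3]
j=3: stack[3] = 1+10 = 11 → [0, 7, 10, 11, 7, 3]
j=4: stack[4] = 7+11 = 18 → [0, 7, 10, 11, 18, 3]
j=5: stack[5] = 3+18 = 21 → [0, 7, 10, 11, 18, 21]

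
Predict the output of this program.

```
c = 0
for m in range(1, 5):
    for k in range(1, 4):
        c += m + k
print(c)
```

m=1,k=1: c = 0+2 = 2
m=1,k=2: c = 2+3 = 5
m=1,k=3: c = 5+4 = 9
m=2,k=1: c = 9+3 = 12
m=2,k=2: c = 12+4 = 16
m=2,k=3: c = 16+5 = 21
m=3,k=1: c = 21+4 = 25
m=3,k=2: c = 25+5 = 30
m=3,k=3: c = 30+6 = 36
m=4,k=1: c = 36+5 = 41
m=4,k=2: c = 41+6 = 47
m=4,k=3: c = 47+7 = 54

54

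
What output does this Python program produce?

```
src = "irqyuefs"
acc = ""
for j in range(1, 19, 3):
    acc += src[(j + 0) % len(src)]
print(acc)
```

rusqei

j=1: add src[1]='r' → 'r'
j=4: add src[4]='u' → 'ru'
j=7: add src[7]='s' → 'rus'
j=10: add src[2]='q' → 'rusq'
j=13: add src[5]='e' → 'rusqe'
j=16: add src[0]='i' → 'rusqei'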